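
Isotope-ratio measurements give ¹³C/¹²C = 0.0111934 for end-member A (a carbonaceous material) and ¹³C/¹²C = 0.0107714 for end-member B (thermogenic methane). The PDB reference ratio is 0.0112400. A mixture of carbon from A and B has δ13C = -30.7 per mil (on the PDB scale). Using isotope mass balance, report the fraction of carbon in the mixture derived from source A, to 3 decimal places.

0.293

δ_A = (0.0111934/0.0112400 − 1)×1000 = (0.995854 − 1)×1000 = -4.146 per mil
δ_B = (0.0107714/0.0112400 − 1)×1000 = (0.958310 − 1)×1000 = -41.690 per mil
f_A = (δ_mix − δ_B)/(δ_A − δ_B) = (-30.7 − (-41.690))/(-4.146 − (-41.690))
f_A = 10.990 / 37.544 = 0.2927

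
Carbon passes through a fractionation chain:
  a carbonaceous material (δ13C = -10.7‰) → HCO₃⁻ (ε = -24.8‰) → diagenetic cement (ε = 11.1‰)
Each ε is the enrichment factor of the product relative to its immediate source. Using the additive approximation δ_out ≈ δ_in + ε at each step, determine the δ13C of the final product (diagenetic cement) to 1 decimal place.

-24.4‰

step 1: δ ≈ -10.7 + (-24.8) = -35.5‰
step 2: δ ≈ -35.5 + (11.1) = -24.4‰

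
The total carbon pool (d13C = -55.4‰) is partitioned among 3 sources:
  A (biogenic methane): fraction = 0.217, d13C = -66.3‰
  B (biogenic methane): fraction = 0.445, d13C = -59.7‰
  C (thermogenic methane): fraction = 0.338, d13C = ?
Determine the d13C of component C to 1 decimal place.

Isotope mass balance: δ_bulk = Σ fᵢ·δᵢ.
-55.4 = 0.217×(-66.3) + 0.445×(-59.7) + 0.338×δ_C
0.338·δ_C = -55.4 − (-40.954) = -14.446
δ_C = -14.446 / 0.338 = -42.74‰

-42.7‰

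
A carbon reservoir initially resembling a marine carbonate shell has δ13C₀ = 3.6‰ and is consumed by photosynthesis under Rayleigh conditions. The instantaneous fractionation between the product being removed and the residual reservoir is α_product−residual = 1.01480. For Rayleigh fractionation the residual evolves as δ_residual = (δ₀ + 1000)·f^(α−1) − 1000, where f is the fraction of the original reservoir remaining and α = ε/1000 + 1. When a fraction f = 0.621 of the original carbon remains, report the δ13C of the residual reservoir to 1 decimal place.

Rayleigh residual: δ_res = (δ₀ + 1000)·f^(α−1) − 1000
α − 1 = 0.01480
f^(α−1) = 0.621^(0.01480) = 0.992974
δ_res = (3.6 + 1000) × 0.992974 − 1000 = 996.548 − 1000 = -3.45‰

-3.5‰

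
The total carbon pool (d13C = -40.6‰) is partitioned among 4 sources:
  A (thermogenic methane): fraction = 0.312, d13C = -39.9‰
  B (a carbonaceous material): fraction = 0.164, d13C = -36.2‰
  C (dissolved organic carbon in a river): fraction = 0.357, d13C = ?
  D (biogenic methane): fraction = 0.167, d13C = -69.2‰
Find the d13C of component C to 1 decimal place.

-29.9‰

Isotope mass balance: δ_bulk = Σ fᵢ·δᵢ.
-40.6 = 0.312×(-39.9) + 0.164×(-36.2) + 0.357×δ_C + 0.167×(-69.2)
0.357·δ_C = -40.6 − (-29.942) = -10.658
δ_C = -10.658 / 0.357 = -29.85‰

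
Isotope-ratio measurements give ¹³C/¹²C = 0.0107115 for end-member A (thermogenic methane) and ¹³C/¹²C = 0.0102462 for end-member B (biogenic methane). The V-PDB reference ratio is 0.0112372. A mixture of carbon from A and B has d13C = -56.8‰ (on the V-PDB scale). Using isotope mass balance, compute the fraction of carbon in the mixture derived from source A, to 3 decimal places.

0.758

δ_A = (0.0107115/0.0112372 − 1)×1000 = (0.953218 − 1)×1000 = -46.782‰
δ_B = (0.0102462/0.0112372 − 1)×1000 = (0.911811 − 1)×1000 = -88.189‰
f_A = (δ_mix − δ_B)/(δ_A − δ_B) = (-56.8 − (-88.189))/(-46.782 − (-88.189))
f_A = 31.389 / 41.407 = 0.7581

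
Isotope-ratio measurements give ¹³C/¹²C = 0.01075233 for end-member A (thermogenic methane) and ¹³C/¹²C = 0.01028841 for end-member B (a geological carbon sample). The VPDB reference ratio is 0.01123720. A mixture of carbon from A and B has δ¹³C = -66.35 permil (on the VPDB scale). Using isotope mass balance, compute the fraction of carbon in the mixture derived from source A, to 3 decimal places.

δ_A = (0.01075233/0.01123720 − 1)×1000 = (0.956851 − 1)×1000 = -43.149 permil
δ_B = (0.01028841/0.01123720 − 1)×1000 = (0.915567 − 1)×1000 = -84.433 permil
f_A = (δ_mix − δ_B)/(δ_A − δ_B) = (-66.35 − (-84.433))/(-43.149 − (-84.433))
f_A = 18.083 / 41.284 = 0.4380

0.438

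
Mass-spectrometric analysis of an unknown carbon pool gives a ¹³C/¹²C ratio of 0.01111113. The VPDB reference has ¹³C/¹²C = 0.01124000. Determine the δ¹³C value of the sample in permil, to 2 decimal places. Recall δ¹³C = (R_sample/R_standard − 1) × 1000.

δ¹³C = (R_sample / R_standard − 1) × 1000
R_sample / R_standard = 0.01111113 / 0.01124000 = 0.988535
δ¹³C = (0.988535 − 1) × 1000 = -11.465 permil

-11.47 permil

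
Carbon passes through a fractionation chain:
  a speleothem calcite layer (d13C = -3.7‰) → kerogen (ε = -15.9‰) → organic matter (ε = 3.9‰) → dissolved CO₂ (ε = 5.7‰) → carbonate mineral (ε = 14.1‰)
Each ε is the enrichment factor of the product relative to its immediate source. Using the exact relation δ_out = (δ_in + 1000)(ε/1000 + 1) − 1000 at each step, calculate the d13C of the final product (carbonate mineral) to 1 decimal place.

3.9‰

step 1: δ = (-3.70 + 1000)·(-15.9/1000 + 1) − 1000 = -19.54‰
step 2: δ = (-19.54 + 1000)·(3.9/1000 + 1) − 1000 = -15.72‰
step 3: δ = (-15.72 + 1000)·(5.7/1000 + 1) − 1000 = -10.11‰
step 4: δ = (-10.11 + 1000)·(14.1/1000 + 1) − 1000 = 3.85‰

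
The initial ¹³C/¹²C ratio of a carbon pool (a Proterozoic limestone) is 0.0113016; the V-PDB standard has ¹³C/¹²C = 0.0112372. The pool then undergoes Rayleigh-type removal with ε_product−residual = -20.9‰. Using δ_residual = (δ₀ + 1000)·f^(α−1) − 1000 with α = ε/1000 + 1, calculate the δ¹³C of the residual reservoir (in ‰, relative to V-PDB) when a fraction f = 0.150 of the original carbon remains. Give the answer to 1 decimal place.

δ₀ = (0.0113016/0.0112372 − 1)×1000 = (1.005731 − 1)×1000 = 5.731‰
α − 1 = ε/1000 = -0.0209
f^(α−1) = 0.150^(-0.0209) = 1.040446
δ_res = (5.731 + 1000) × 1.040446 − 1000 = 1046.409 − 1000 = 46.41‰

46.4‰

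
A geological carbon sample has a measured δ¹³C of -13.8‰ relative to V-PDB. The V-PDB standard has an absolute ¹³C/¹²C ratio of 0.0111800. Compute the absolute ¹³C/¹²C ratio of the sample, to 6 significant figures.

0.0110257

R_sample = R_standard × (δ¹³C/1000 + 1)
R_sample = 0.0111800 × (-13.8/1000 + 1) = 0.0111800 × 0.986200
R_sample = 0.0110257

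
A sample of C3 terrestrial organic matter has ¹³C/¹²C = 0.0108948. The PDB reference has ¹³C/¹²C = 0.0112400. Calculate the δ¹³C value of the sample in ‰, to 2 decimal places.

-30.71‰

δ¹³C = (R_sample / R_standard − 1) × 1000
R_sample / R_standard = 0.0108948 / 0.0112400 = 0.969288
δ¹³C = (0.969288 − 1) × 1000 = -30.712‰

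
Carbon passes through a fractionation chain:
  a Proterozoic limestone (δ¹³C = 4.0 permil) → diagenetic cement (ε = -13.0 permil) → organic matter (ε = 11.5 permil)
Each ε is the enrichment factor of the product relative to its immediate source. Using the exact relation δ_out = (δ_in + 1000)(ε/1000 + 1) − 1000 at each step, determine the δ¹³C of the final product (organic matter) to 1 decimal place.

2.3 permil

step 1: δ = (4.00 + 1000)·(-13.0/1000 + 1) − 1000 = -9.05 permil
step 2: δ = (-9.05 + 1000)·(11.5/1000 + 1) − 1000 = 2.34 permil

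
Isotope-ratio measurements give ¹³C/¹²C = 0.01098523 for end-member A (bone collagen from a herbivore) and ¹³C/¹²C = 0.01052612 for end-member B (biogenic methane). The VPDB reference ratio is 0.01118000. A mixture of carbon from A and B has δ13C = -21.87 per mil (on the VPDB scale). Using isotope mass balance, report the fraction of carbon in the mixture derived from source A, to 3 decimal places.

0.892

δ_A = (0.01098523/0.01118000 − 1)×1000 = (0.982579 − 1)×1000 = -17.421 per mil
δ_B = (0.01052612/0.01118000 − 1)×1000 = (0.941513 − 1)×1000 = -58.487 per mil
f_A = (δ_mix − δ_B)/(δ_A − δ_B) = (-21.87 − (-58.487))/(-17.421 − (-58.487))
f_A = 36.617 / 41.065 = 0.8917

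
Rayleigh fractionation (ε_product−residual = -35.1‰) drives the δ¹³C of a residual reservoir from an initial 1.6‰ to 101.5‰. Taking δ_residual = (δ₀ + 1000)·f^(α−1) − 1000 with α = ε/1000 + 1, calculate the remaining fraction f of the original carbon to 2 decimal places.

0.07

α − 1 = ε/1000 = -0.0351
(δ_res + 1000)/(δ₀ + 1000) = (101.5 + 1000)/(1.6 + 1000) = 1101.5/1001.6 = 1.099740
f = 1.099740^(1/-0.0351) = exp(ln(1.099740)/-0.0351) = exp(0.09507/-0.0351)
f = exp(-2.7087) = 0.0666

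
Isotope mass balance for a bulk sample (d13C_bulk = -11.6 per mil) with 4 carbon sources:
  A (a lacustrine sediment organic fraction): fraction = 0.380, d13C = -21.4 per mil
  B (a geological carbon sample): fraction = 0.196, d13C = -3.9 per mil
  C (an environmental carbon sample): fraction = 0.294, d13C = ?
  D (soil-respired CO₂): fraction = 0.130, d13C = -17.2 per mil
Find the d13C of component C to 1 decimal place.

-1.6 per mil

Isotope mass balance: δ_bulk = Σ fᵢ·δᵢ.
-11.6 = 0.380×(-21.4) + 0.196×(-3.9) + 0.294×δ_C + 0.130×(-17.2)
0.294·δ_C = -11.6 − (-11.132) = -0.468
δ_C = -0.468 / 0.294 = -1.59 per mil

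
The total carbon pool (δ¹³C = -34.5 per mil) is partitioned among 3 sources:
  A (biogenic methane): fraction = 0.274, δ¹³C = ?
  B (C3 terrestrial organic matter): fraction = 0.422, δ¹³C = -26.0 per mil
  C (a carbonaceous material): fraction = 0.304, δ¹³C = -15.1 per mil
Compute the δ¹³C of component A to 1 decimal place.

-69.1 per mil

Isotope mass balance: δ_bulk = Σ fᵢ·δᵢ.
-34.5 = 0.274×δ_A + 0.422×(-26.0) + 0.304×(-15.1)
0.274·δ_A = -34.5 − (-15.562) = -18.938
δ_A = -18.938 / 0.274 = -69.12 per mil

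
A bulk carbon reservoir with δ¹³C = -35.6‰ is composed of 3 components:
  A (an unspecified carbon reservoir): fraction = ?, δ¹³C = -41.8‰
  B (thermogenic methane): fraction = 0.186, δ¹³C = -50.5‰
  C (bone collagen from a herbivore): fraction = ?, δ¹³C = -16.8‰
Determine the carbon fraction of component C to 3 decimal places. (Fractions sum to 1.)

0.313

Let f_C and f_A be the unknown fractions; fractions sum to 1 so f_C + f_A = 0.814.
Mass balance: Σ fᵢ·δᵢ = δ_bulk ⇒ f_C·(-16.8) + f_A·(-41.8) = -35.6 − (-9.393) = -26.207
Substitute f_A = 0.814 − f_C:
f_C·(-16.8 − -41.8) = -26.207 − 0.814×(-41.8) = 7.818
f_C = 7.818 / 25.0 = 0.3127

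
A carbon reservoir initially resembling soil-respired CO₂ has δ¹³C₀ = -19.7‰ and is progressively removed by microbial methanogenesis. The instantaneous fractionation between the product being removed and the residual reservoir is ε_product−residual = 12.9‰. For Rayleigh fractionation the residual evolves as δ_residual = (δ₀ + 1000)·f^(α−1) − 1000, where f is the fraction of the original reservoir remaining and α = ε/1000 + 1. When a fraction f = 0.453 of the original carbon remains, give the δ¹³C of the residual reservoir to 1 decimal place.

Rayleigh residual: δ_res = (δ₀ + 1000)·f^(α−1) − 1000
α = ε/1000 + 1 = 1.01290, so α − 1 = 0.01290
f^(α−1) = 0.453^(0.01290) = 0.989837
δ_res = (-19.7 + 1000) × 0.989837 − 1000 = 970.337 − 1000 = -29.66‰

-29.7‰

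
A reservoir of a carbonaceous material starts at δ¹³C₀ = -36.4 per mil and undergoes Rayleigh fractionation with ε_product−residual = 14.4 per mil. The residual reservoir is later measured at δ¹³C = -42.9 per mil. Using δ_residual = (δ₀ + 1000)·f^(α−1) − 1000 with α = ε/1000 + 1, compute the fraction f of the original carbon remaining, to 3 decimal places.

α − 1 = ε/1000 = 0.0144
(δ_res + 1000)/(δ₀ + 1000) = (-42.9 + 1000)/(-36.4 + 1000) = 957.1/963.6 = 0.993254
f = 0.993254^(1/0.0144) = exp(ln(0.993254)/0.0144) = exp(-0.00677/0.0144)
f = exp(-0.4700) = 0.6250

0.625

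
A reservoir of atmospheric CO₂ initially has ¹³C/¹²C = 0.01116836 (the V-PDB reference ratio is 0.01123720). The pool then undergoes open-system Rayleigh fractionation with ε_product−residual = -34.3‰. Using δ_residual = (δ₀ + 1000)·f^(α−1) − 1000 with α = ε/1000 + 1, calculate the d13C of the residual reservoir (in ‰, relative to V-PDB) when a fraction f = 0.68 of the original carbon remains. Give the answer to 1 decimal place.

7.1‰

δ₀ = (0.01116836/0.01123720 − 1)×1000 = (0.993874 − 1)×1000 = -6.126‰
α − 1 = ε/1000 = -0.0343
f^(α−1) = 0.68^(-0.0343) = 1.013316
δ_res = (-6.126 + 1000) × 1.013316 − 1000 = 1007.108 − 1000 = 7.11‰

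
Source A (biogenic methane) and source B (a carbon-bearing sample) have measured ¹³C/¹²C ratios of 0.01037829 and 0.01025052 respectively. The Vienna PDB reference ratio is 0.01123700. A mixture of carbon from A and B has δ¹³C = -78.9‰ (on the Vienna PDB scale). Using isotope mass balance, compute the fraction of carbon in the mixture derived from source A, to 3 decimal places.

0.782

δ_A = (0.01037829/0.01123700 − 1)×1000 = (0.923582 − 1)×1000 = -76.418‰
δ_B = (0.01025052/0.01123700 − 1)×1000 = (0.912211 − 1)×1000 = -87.789‰
f_A = (δ_mix − δ_B)/(δ_A − δ_B) = (-78.9 − (-87.789))/(-76.418 − (-87.789))
f_A = 8.889 / 11.370 = 0.7817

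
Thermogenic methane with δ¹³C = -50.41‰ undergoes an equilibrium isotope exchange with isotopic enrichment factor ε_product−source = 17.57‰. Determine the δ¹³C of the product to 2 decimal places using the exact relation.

-33.73‰

Exactly, δ_product = (δ_source + 1000)·(ε/1000 + 1) − 1000.
δ_product = (-50.41 + 1000) × (17.57/1000 + 1) − 1000
δ_product = -33.726‰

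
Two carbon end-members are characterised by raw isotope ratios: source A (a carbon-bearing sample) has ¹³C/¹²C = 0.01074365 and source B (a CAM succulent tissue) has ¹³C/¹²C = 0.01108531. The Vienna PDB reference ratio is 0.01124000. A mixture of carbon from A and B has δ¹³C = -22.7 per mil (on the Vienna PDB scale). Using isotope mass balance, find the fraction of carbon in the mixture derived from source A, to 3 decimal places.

0.294

δ_A = (0.01074365/0.01124000 − 1)×1000 = (0.955841 − 1)×1000 = -44.159 per mil
δ_B = (0.01108531/0.01124000 − 1)×1000 = (0.986238 − 1)×1000 = -13.762 per mil
f_A = (δ_mix − δ_B)/(δ_A − δ_B) = (-22.7 − (-13.762))/(-44.159 − (-13.762))
f_A = -8.938 / -30.397 = 0.2940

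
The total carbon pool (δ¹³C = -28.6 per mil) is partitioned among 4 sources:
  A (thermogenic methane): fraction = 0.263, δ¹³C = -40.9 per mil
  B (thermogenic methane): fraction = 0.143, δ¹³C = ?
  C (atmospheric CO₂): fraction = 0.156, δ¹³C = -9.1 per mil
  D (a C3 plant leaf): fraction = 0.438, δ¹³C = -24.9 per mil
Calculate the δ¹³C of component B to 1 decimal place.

Isotope mass balance: δ_bulk = Σ fᵢ·δᵢ.
-28.6 = 0.263×(-40.9) + 0.143×δ_B + 0.156×(-9.1) + 0.438×(-24.9)
0.143·δ_B = -28.6 − (-23.082) = -5.518
δ_B = -5.518 / 0.143 = -38.58 per mil

-38.6 per mil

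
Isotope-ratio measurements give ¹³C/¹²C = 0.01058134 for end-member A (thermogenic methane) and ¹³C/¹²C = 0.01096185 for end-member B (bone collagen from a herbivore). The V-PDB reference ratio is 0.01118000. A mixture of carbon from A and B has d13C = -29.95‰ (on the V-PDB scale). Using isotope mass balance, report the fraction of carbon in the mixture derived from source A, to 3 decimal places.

δ_A = (0.01058134/0.01118000 − 1)×1000 = (0.946453 − 1)×1000 = -53.547‰
δ_B = (0.01096185/0.01118000 − 1)×1000 = (0.980487 − 1)×1000 = -19.513‰
f_A = (δ_mix − δ_B)/(δ_A − δ_B) = (-29.95 − (-19.513))/(-53.547 − (-19.513))
f_A = -10.437 / -34.035 = 0.3067

0.307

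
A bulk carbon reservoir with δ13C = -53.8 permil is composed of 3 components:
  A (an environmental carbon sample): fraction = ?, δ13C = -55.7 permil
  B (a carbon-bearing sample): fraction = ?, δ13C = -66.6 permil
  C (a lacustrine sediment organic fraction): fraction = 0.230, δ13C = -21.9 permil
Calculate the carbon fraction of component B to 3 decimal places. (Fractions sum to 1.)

0.539

Let f_B and f_A be the unknown fractions; fractions sum to 1 so f_B + f_A = 0.770.
Mass balance: Σ fᵢ·δᵢ = δ_bulk ⇒ f_B·(-66.6) + f_A·(-55.7) = -53.8 − (-5.037) = -48.763
Substitute f_A = 0.770 − f_B:
f_B·(-66.6 − -55.7) = -48.763 − 0.770×(-55.7) = -5.874
f_B = -5.874 / -10.9 = 0.5389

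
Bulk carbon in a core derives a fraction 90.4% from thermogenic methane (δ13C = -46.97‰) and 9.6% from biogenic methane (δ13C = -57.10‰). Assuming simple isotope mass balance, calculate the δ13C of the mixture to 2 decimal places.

-47.94‰

δ_mix = f_A·δ_A + f_B·δ_B
δ_mix = 0.904 × (-46.97) + 0.096 × (-57.10)
δ_mix = -42.461 + -5.482 = -47.942‰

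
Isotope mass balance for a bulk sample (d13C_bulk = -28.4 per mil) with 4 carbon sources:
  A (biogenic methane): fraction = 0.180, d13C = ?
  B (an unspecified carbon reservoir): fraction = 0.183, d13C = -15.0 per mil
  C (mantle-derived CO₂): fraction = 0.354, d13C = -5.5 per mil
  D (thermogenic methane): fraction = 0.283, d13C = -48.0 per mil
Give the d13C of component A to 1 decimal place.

Isotope mass balance: δ_bulk = Σ fᵢ·δᵢ.
-28.4 = 0.180×δ_A + 0.183×(-15.0) + 0.354×(-5.5) + 0.283×(-48.0)
0.180·δ_A = -28.4 − (-18.276) = -10.124
δ_A = -10.124 / 0.180 = -56.24 per mil

-56.2 per mil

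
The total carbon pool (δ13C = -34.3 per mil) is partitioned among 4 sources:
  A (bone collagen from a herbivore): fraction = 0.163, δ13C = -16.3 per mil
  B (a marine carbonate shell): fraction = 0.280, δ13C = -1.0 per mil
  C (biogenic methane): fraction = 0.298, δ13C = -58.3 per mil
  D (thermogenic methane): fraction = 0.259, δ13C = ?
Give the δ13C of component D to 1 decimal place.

-54.0 per mil

Isotope mass balance: δ_bulk = Σ fᵢ·δᵢ.
-34.3 = 0.163×(-16.3) + 0.280×(-1.0) + 0.298×(-58.3) + 0.259×δ_D
0.259·δ_D = -34.3 − (-20.310) = -13.990
δ_D = -13.990 / 0.259 = -54.01 per mil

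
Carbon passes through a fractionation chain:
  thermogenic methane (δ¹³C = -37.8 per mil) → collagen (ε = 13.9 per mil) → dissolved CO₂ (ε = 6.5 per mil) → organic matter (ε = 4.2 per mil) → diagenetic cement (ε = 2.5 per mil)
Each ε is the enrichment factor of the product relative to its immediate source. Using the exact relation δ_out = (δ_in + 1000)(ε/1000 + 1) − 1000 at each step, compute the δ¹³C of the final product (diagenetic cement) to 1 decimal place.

step 1: δ = (-37.80 + 1000)·(13.9/1000 + 1) − 1000 = -24.43 per mil
step 2: δ = (-24.43 + 1000)·(6.5/1000 + 1) − 1000 = -18.08 per mil
step 3: δ = (-18.08 + 1000)·(4.2/1000 + 1) − 1000 = -13.96 per mil
step 4: δ = (-13.96 + 1000)·(2.5/1000 + 1) − 1000 = -11.50 per mil

-11.5 per mil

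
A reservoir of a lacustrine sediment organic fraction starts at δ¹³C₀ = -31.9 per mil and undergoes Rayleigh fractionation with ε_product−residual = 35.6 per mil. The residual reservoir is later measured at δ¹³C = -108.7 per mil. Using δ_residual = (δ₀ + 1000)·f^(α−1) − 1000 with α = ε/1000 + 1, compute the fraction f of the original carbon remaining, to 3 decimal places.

α − 1 = ε/1000 = 0.0356
(δ_res + 1000)/(δ₀ + 1000) = (-108.7 + 1000)/(-31.9 + 1000) = 891.3/968.1 = 0.920669
f = 0.920669^(1/0.0356) = exp(ln(0.920669)/0.0356) = exp(-0.08265/0.0356)
f = exp(-2.3218) = 0.0981

0.098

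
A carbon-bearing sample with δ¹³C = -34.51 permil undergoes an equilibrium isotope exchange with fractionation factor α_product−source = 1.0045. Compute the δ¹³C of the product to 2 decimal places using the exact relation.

δ_product = (δ_source + 1000)·α − 1000
δ_product = (-34.51 + 1000) × 1.0045 − 1000
δ_product = 969.835 − 1000 = -30.165 permil

-30.17 permil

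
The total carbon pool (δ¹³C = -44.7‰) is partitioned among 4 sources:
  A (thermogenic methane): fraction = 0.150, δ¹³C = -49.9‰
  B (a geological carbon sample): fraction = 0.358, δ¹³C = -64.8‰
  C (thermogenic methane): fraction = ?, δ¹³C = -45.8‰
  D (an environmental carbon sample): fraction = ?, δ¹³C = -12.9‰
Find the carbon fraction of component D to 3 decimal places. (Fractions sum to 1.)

Let f_D and f_C be the unknown fractions; fractions sum to 1 so f_D + f_C = 0.492.
Mass balance: Σ fᵢ·δᵢ = δ_bulk ⇒ f_D·(-12.9) + f_C·(-45.8) = -44.7 − (-30.683) = -14.017
Substitute f_C = 0.492 − f_D:
f_D·(-12.9 − -45.8) = -14.017 − 0.492×(-45.8) = 8.517
f_D = 8.517 / 32.9 = 0.2589

0.259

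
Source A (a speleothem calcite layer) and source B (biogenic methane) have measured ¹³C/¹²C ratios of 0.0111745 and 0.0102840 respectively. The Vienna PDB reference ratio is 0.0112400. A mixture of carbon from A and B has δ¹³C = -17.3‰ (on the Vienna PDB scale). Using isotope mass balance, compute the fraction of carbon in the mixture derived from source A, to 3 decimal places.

δ_A = (0.0111745/0.0112400 − 1)×1000 = (0.994173 − 1)×1000 = -5.827‰
δ_B = (0.0102840/0.0112400 − 1)×1000 = (0.914947 − 1)×1000 = -85.053‰
f_A = (δ_mix − δ_B)/(δ_A − δ_B) = (-17.3 − (-85.053))/(-5.827 − (-85.053))
f_A = 67.753 / 79.226 = 0.8552

0.855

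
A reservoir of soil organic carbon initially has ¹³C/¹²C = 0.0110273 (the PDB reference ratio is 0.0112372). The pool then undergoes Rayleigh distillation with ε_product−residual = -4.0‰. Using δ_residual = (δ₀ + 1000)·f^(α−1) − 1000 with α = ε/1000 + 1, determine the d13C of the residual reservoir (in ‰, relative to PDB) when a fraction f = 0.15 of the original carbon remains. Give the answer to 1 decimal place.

-11.2‰

δ₀ = (0.0110273/0.0112372 − 1)×1000 = (0.981321 − 1)×1000 = -18.679‰
α − 1 = ε/1000 = -0.0040
f^(α−1) = 0.15^(-0.0040) = 1.007617
δ_res = (-18.679 + 1000) × 1.007617 − 1000 = 988.796 − 1000 = -11.20‰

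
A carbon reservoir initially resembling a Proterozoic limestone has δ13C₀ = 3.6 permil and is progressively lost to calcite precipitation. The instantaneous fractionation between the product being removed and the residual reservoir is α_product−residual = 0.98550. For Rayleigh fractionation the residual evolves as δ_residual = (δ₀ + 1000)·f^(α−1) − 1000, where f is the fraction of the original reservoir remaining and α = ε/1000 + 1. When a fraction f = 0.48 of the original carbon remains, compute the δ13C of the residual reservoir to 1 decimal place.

Rayleigh residual: δ_res = (δ₀ + 1000)·f^(α−1) − 1000
α − 1 = -0.01450
f^(α−1) = 0.48^(-0.01450) = 1.010699
δ_res = (3.6 + 1000) × 1.010699 − 1000 = 1014.338 − 1000 = 14.34 permil

14.3 permil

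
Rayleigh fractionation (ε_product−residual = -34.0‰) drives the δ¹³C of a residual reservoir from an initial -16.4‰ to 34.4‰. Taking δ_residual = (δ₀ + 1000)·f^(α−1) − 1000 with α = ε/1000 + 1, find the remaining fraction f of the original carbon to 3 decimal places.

α − 1 = ε/1000 = -0.0340
(δ_res + 1000)/(δ₀ + 1000) = (34.4 + 1000)/(-16.4 + 1000) = 1034.4/983.6 = 1.051647
f = 1.051647^(1/-0.0340) = exp(ln(1.051647)/-0.0340) = exp(0.05036/-0.0340)
f = exp(-1.4811) = 0.2274

0.227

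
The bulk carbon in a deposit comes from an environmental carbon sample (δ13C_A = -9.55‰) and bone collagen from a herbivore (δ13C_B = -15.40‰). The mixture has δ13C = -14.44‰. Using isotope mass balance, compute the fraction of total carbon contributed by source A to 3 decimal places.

0.164

δ_mix = f_A·δ_A + (1 − f_A)·δ_B  ⇒  f_A = (δ_mix − δ_B)/(δ_A − δ_B)
f_A = (-14.44 − (-15.40)) / (-9.55 − (-15.40))
f_A = 0.96 / 5.85 = 0.1641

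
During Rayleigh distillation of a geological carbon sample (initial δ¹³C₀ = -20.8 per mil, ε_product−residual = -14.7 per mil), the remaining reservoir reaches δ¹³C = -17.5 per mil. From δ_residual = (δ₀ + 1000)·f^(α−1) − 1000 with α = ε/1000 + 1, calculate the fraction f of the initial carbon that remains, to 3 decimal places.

α − 1 = ε/1000 = -0.0147
(δ_res + 1000)/(δ₀ + 1000) = (-17.5 + 1000)/(-20.8 + 1000) = 982.5/979.2 = 1.003370
f = 1.003370^(1/-0.0147) = exp(ln(1.003370)/-0.0147) = exp(0.00336/-0.0147)
f = exp(-0.2289) = 0.7954

0.795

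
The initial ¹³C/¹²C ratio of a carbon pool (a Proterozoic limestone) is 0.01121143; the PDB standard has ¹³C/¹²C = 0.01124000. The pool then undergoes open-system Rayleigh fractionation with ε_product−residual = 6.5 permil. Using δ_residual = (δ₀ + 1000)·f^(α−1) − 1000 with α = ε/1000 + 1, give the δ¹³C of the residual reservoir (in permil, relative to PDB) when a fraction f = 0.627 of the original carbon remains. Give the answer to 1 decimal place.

δ₀ = (0.01121143/0.01124000 − 1)×1000 = (0.997458 − 1)×1000 = -2.542 permil
α − 1 = ε/1000 = 0.0065
f^(α−1) = 0.627^(0.0065) = 0.996970
δ_res = (-2.542 + 1000) × 0.996970 − 1000 = 994.436 − 1000 = -5.56 permil

-5.6 permil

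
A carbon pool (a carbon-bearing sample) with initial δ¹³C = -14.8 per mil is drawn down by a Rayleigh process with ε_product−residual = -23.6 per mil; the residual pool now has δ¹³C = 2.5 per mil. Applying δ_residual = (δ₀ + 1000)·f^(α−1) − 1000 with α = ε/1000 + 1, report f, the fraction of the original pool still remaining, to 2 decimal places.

0.48

α − 1 = ε/1000 = -0.0236
(δ_res + 1000)/(δ₀ + 1000) = (2.5 + 1000)/(-14.8 + 1000) = 1002.5/985.2 = 1.017560
f = 1.017560^(1/-0.0236) = exp(ln(1.017560)/-0.0236) = exp(0.01741/-0.0236)
f = exp(-0.7376) = 0.4783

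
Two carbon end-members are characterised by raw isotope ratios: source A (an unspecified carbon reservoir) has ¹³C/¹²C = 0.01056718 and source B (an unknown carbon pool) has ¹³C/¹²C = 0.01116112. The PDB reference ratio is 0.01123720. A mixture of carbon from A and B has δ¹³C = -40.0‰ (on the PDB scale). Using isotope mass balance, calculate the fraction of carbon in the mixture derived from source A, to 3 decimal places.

δ_A = (0.01056718/0.01123720 − 1)×1000 = (0.940375 − 1)×1000 = -59.625‰
δ_B = (0.01116112/0.01123720 − 1)×1000 = (0.993230 − 1)×1000 = -6.770‰
f_A = (δ_mix − δ_B)/(δ_A − δ_B) = (-40.0 − (-6.770))/(-59.625 − (-6.770))
f_A = -33.230 / -52.855 = 0.6287

0.629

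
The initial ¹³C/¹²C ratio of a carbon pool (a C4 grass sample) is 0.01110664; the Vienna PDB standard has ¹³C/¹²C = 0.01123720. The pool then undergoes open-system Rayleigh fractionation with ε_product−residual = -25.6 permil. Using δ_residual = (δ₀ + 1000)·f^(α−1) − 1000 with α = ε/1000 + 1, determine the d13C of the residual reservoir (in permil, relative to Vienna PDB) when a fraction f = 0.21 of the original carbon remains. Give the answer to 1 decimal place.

28.7 permil

δ₀ = (0.01110664/0.01123720 − 1)×1000 = (0.988381 − 1)×1000 = -11.619 permil
α − 1 = ε/1000 = -0.0256
f^(α−1) = 0.21^(-0.0256) = 1.040761
δ_res = (-11.619 + 1000) × 1.040761 − 1000 = 1028.669 − 1000 = 28.67 permil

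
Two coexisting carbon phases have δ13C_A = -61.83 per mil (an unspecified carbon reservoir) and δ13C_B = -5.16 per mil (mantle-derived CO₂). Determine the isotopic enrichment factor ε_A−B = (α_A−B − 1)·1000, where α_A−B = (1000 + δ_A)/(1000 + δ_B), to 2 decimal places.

α_A−B = (1000 + -61.83) / (1000 + -5.16) = 938.17 / 994.84 = 0.943036
ε_A−B = (0.943036 − 1) × 1000 = -56.964 per mil
(The approximation ε ≈ δ_A − δ_B would give -56.67 per mil.)

-56.96 per mil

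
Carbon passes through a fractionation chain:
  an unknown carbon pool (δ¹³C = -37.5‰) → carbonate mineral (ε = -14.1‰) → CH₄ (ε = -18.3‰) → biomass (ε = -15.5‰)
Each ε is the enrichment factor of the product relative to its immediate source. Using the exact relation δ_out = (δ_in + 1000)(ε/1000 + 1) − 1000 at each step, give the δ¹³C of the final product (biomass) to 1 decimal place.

step 1: δ = (-37.50 + 1000)·(-14.1/1000 + 1) − 1000 = -51.07‰
step 2: δ = (-51.07 + 1000)·(-18.3/1000 + 1) − 1000 = -68.44‰
step 3: δ = (-68.44 + 1000)·(-15.5/1000 + 1) − 1000 = -82.88‰

-82.9‰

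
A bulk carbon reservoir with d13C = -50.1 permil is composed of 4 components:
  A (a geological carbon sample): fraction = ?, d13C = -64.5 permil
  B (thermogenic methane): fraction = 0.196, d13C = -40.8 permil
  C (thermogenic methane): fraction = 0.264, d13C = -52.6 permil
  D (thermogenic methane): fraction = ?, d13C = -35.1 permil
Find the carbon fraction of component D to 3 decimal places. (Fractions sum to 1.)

0.225

Let f_D and f_A be the unknown fractions; fractions sum to 1 so f_D + f_A = 0.540.
Mass balance: Σ fᵢ·δᵢ = δ_bulk ⇒ f_D·(-35.1) + f_A·(-64.5) = -50.1 − (-21.883) = -28.217
Substitute f_A = 0.540 − f_D:
f_D·(-35.1 − -64.5) = -28.217 − 0.540×(-64.5) = 6.613
f_D = 6.613 / 29.4 = 0.2249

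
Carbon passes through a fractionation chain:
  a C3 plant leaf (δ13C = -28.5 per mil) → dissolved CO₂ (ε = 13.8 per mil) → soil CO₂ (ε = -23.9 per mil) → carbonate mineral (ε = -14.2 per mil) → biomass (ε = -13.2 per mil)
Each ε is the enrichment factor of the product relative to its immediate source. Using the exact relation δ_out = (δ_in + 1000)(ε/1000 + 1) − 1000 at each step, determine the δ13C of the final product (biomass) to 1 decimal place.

step 1: δ = (-28.50 + 1000)·(13.8/1000 + 1) − 1000 = -15.09 per mil
step 2: δ = (-15.09 + 1000)·(-23.9/1000 + 1) − 1000 = -38.63 per mil
step 3: δ = (-38.63 + 1000)·(-14.2/1000 + 1) − 1000 = -52.28 per mil
step 4: δ = (-52.28 + 1000)·(-13.2/1000 + 1) − 1000 = -64.79 per mil

-64.8 per mil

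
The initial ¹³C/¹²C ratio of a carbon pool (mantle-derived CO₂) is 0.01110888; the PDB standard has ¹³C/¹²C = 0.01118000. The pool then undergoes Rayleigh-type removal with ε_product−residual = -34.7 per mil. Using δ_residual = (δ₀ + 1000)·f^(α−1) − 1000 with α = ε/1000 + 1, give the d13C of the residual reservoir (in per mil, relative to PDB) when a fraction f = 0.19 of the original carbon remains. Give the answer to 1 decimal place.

52.6 per mil

δ₀ = (0.01110888/0.01118000 − 1)×1000 = (0.993639 − 1)×1000 = -6.361 per mil
α − 1 = ε/1000 = -0.0347
f^(α−1) = 0.19^(-0.0347) = 1.059320
δ_res = (-6.361 + 1000) × 1.059320 − 1000 = 1052.581 − 1000 = 52.58 per mil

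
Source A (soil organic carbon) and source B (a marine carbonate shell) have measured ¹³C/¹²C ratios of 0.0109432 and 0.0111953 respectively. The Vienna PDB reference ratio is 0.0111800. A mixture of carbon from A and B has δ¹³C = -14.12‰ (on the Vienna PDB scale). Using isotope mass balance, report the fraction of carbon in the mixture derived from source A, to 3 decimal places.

0.687

δ_A = (0.0109432/0.0111800 − 1)×1000 = (0.978819 − 1)×1000 = -21.181‰
δ_B = (0.0111953/0.0111800 − 1)×1000 = (1.001369 − 1)×1000 = 1.369‰
f_A = (δ_mix − δ_B)/(δ_A − δ_B) = (-14.12 − (1.369))/(-21.181 − (1.369))
f_A = -15.489 / -22.549 = 0.6869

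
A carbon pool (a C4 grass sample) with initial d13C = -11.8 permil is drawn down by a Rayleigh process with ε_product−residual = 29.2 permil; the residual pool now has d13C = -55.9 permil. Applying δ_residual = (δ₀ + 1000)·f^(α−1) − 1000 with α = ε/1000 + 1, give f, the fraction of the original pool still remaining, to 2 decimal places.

α − 1 = ε/1000 = 0.0292
(δ_res + 1000)/(δ₀ + 1000) = (-55.9 + 1000)/(-11.8 + 1000) = 944.1/988.2 = 0.955373
f = 0.955373^(1/0.0292) = exp(ln(0.955373)/0.0292) = exp(-0.04565/0.0292)
f = exp(-1.5635) = 0.2094

0.21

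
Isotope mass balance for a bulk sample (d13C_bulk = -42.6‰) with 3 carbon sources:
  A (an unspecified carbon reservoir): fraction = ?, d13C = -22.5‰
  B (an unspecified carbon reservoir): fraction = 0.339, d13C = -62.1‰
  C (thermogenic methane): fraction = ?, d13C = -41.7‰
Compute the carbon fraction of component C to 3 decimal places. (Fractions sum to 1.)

0.348

Let f_C and f_A be the unknown fractions; fractions sum to 1 so f_C + f_A = 0.661.
Mass balance: Σ fᵢ·δᵢ = δ_bulk ⇒ f_C·(-41.7) + f_A·(-22.5) = -42.6 − (-21.052) = -21.548
Substitute f_A = 0.661 − f_C:
f_C·(-41.7 − -22.5) = -21.548 − 0.661×(-22.5) = -6.676
f_C = -6.676 / -19.2 = 0.3477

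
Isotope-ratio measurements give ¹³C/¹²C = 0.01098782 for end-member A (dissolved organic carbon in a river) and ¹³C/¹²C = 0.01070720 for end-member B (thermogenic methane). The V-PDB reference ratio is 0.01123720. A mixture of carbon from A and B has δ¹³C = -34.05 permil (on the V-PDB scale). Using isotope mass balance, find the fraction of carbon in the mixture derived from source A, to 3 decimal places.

δ_A = (0.01098782/0.01123720 − 1)×1000 = (0.977808 − 1)×1000 = -22.192 permil
δ_B = (0.01070720/0.01123720 − 1)×1000 = (0.952835 − 1)×1000 = -47.165 permil
f_A = (δ_mix − δ_B)/(δ_A − δ_B) = (-34.05 − (-47.165))/(-22.192 − (-47.165))
f_A = 13.115 / 24.972 = 0.5252

0.525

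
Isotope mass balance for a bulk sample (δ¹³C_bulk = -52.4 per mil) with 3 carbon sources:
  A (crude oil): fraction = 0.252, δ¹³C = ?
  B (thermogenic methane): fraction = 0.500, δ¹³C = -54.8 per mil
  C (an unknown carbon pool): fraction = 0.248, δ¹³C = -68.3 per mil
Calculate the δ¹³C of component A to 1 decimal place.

Isotope mass balance: δ_bulk = Σ fᵢ·δᵢ.
-52.4 = 0.252×δ_A + 0.500×(-54.8) + 0.248×(-68.3)
0.252·δ_A = -52.4 − (-44.338) = -8.062
δ_A = -8.062 / 0.252 = -31.99 per mil

-32.0 per mil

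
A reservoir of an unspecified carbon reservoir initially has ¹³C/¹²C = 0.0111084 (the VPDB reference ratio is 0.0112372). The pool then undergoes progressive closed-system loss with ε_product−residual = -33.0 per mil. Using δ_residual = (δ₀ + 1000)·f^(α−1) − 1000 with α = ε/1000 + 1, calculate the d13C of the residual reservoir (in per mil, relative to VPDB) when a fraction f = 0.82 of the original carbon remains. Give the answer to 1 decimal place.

-5.0 per mil

δ₀ = (0.0111084/0.0112372 − 1)×1000 = (0.988538 − 1)×1000 = -11.462 per mil
α − 1 = ε/1000 = -0.0330
f^(α−1) = 0.82^(-0.0330) = 1.006570
δ_res = (-11.462 + 1000) × 1.006570 − 1000 = 995.033 − 1000 = -4.97 per mil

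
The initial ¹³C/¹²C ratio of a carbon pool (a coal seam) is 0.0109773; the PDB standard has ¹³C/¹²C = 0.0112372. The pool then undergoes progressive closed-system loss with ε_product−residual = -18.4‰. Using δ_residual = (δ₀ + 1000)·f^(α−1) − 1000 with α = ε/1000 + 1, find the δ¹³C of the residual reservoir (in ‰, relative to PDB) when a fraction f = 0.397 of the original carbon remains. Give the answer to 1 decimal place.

-6.4‰

δ₀ = (0.0109773/0.0112372 − 1)×1000 = (0.976871 − 1)×1000 = -23.129‰
α − 1 = ε/1000 = -0.0184
f^(α−1) = 0.397^(-0.0184) = 1.017144
δ_res = (-23.129 + 1000) × 1.017144 − 1000 = 993.619 − 1000 = -6.38‰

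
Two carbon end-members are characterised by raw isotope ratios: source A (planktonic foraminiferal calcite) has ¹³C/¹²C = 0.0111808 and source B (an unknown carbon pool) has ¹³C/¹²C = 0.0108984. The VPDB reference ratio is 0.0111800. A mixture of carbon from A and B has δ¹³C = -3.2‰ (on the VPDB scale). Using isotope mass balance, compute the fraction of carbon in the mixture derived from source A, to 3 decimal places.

0.870

δ_A = (0.0111808/0.0111800 − 1)×1000 = (1.000072 − 1)×1000 = 0.072‰
δ_B = (0.0108984/0.0111800 − 1)×1000 = (0.974812 − 1)×1000 = -25.188‰
f_A = (δ_mix − δ_B)/(δ_A − δ_B) = (-3.2 − (-25.188))/(0.072 − (-25.188))
f_A = 21.988 / 25.259 = 0.8705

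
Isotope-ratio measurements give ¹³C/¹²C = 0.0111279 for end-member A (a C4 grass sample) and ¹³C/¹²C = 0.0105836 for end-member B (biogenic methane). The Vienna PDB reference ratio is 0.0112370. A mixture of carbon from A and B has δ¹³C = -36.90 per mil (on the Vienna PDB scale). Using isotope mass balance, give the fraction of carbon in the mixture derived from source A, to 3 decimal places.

0.439

δ_A = (0.0111279/0.0112370 − 1)×1000 = (0.990291 − 1)×1000 = -9.709 per mil
δ_B = (0.0105836/0.0112370 − 1)×1000 = (0.941853 − 1)×1000 = -58.147 per mil
f_A = (δ_mix − δ_B)/(δ_A − δ_B) = (-36.90 − (-58.147))/(-9.709 − (-58.147))
f_A = 21.247 / 48.438 = 0.4386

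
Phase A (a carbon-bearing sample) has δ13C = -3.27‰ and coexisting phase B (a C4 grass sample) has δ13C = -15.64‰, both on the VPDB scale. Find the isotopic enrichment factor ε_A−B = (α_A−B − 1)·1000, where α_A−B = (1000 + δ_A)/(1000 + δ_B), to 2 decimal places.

α_A−B = (1000 + -3.27) / (1000 + -15.64) = 996.73 / 984.36 = 1.012567
ε_A−B = (1.012567 − 1) × 1000 = 12.567‰
(The approximation ε ≈ δ_A − δ_B would give 12.37‰.)

12.57‰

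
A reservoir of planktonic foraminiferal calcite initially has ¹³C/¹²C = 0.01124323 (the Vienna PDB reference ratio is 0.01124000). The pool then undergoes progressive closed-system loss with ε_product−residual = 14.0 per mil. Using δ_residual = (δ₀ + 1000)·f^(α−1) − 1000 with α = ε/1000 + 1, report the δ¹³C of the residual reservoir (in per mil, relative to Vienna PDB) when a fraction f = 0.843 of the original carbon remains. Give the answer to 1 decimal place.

-2.1 per mil

δ₀ = (0.01124323/0.01124000 − 1)×1000 = (1.000287 − 1)×1000 = 0.287 per mil
α − 1 = ε/1000 = 0.0140
f^(α−1) = 0.843^(0.0140) = 0.997612
δ_res = (0.287 + 1000) × 0.997612 − 1000 = 997.899 − 1000 = -2.10 per mil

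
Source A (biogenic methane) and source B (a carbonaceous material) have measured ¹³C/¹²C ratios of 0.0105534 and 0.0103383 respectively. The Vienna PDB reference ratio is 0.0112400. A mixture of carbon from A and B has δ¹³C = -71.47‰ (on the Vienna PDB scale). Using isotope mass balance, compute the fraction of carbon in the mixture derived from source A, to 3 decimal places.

0.457

δ_A = (0.0105534/0.0112400 − 1)×1000 = (0.938915 − 1)×1000 = -61.085‰
δ_B = (0.0103383/0.0112400 − 1)×1000 = (0.919778 − 1)×1000 = -80.222‰
f_A = (δ_mix − δ_B)/(δ_A − δ_B) = (-71.47 − (-80.222))/(-61.085 − (-80.222))
f_A = 8.752 / 19.137 = 0.4574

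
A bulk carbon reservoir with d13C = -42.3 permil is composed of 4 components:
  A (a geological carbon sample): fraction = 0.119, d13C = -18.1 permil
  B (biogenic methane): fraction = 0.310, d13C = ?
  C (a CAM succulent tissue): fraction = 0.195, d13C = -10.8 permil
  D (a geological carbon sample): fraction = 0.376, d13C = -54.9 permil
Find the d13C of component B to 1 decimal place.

Isotope mass balance: δ_bulk = Σ fᵢ·δᵢ.
-42.3 = 0.119×(-18.1) + 0.310×δ_B + 0.195×(-10.8) + 0.376×(-54.9)
0.310·δ_B = -42.3 − (-24.902) = -17.398
δ_B = -17.398 / 0.310 = -56.12 permil

-56.1 permil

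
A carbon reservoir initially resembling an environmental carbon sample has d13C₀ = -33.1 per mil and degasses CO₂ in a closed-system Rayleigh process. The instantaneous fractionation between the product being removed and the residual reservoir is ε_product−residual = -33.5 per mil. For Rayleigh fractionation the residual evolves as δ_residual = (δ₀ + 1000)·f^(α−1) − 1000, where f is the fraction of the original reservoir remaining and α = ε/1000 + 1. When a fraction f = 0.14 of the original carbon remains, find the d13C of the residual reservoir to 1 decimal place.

32.7 per mil

Rayleigh residual: δ_res = (δ₀ + 1000)·f^(α−1) − 1000
α = ε/1000 + 1 = 0.96650, so α − 1 = -0.03350
f^(α−1) = 0.14^(-0.03350) = 1.068082
δ_res = (-33.1 + 1000) × 1.068082 − 1000 = 1032.729 − 1000 = 32.73 per mil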